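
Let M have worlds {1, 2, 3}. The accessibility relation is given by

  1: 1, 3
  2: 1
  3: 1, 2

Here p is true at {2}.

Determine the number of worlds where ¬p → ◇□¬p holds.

3

1: ¬p is T, ◇□¬p is T. ✓
2: ¬p is F, ◇□¬p is T. ✓
3: ¬p is T, ◇□¬p is T. ✓
Satisfying worlds: {1, 2, 3}.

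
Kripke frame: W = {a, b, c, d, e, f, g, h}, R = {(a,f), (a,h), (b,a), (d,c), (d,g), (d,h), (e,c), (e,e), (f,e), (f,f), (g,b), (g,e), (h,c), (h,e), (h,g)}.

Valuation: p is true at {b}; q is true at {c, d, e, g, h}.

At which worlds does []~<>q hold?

{c}

a: successors {f, h}; ~<>q there: f:F, h:F. ✗
b: successors {a}; ~<>q there: a:F. ✗
c: no successors, so []~<>q holds vacuously. ✓
d: successors {c, g, h}; ~<>q there: c:T, g:F, h:F. ✗
e: successors {c, e}; ~<>q there: c:T, e:F. ✗
f: successors {e, f}; ~<>q there: e:F, f:F. ✗
g: successors {b, e}; ~<>q there: b:T, e:F. ✗
h: successors {c, e, g}; ~<>q there: c:T, e:F, g:F. ✗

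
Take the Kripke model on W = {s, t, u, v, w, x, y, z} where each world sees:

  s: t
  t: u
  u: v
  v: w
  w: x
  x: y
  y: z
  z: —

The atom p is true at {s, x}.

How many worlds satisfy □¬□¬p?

2

s: successors {t}; ¬□¬p there: t:F. ✗
t: successors {u}; ¬□¬p there: u:F. ✗
u: successors {v}; ¬□¬p there: v:F. ✗
v: successors {w}; ¬□¬p there: w:T. ✓
w: successors {x}; ¬□¬p there: x:F. ✗
x: successors {y}; ¬□¬p there: y:F. ✗
y: successors {z}; ¬□¬p there: z:F. ✗
z: no successors, so □¬□¬p holds vacuously. ✓
Satisfying worlds: {v, z}.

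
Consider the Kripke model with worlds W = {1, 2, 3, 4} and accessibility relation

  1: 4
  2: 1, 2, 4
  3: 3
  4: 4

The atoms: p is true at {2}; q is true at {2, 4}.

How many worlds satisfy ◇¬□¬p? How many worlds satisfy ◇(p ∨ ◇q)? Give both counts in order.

1 and 3

For ◇¬□¬p:
1: successors {4}; ¬□¬p there: 4:F. ✗
2: successors {1, 2, 4}; ¬□¬p there: 1:F, 2:T, 4:F. ✓
3: successors {3}; ¬□¬p there: 3:F. ✗
4: successors {4}; ¬□¬p there: 4:F. ✗
— 1 world.
For ◇(p ∨ ◇q):
1: successors {4}; p ∨ ◇q there: 4:T. ✓
2: successors {1, 2, 4}; p ∨ ◇q there: 1:T, 2:T, 4:T. ✓
3: successors {3}; p ∨ ◇q there: 3:F. ✗
4: successors {4}; p ∨ ◇q there: 4:T. ✓
— 3 worlds.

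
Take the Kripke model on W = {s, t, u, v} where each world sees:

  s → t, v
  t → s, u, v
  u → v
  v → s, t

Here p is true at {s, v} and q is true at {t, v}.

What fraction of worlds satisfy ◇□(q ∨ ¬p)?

s: successors {t, v}; □(q ∨ ¬p) there: t:F, v:F. ✗
t: successors {s, u, v}; □(q ∨ ¬p) there: s:T, u:T, v:F. ✓
u: successors {v}; □(q ∨ ¬p) there: v:F. ✗
v: successors {s, t}; □(q ∨ ¬p) there: s:T, t:F. ✓
That's 2 of 4 worlds, so 2/4 = 1/2.

1/2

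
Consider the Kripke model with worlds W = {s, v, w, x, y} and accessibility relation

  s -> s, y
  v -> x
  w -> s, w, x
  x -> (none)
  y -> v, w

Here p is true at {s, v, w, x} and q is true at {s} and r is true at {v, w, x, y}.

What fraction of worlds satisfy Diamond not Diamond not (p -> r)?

s: successors {s, y}; not Diamond not (p -> r) there: s:F, y:T. ✓
v: successors {x}; not Diamond not (p -> r) there: x:T. ✓
w: successors {s, w, x}; not Diamond not (p -> r) there: s:F, w:F, x:T. ✓
x: no successors, so Diamond not Diamond not (p -> r) fails. ✗
y: successors {v, w}; not Diamond not (p -> r) there: v:T, w:F. ✓
That's 4 of 5 worlds, so 4/5.

4/5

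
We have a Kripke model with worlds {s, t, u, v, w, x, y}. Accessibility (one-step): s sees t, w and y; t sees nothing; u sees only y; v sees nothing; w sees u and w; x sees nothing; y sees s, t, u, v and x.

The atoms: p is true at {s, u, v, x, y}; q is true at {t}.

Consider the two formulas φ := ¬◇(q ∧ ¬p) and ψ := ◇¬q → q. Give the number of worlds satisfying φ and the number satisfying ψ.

For ¬◇(q ∧ ¬p):
s: ◇(q ∧ ¬p) is T. ✗
t: ◇(q ∧ ¬p) is F. ✓
u: ◇(q ∧ ¬p) is F. ✓
v: ◇(q ∧ ¬p) is F. ✓
w: ◇(q ∧ ¬p) is F. ✓
x: ◇(q ∧ ¬p) is F. ✓
y: ◇(q ∧ ¬p) is T. ✗
— 5 worlds.
For ◇¬q → q:
s: ◇¬q is T, q is F. ✗
t: ◇¬q is F, q is T. ✓
u: ◇¬q is T, q is F. ✗
v: ◇¬q is F, q is F. ✓
w: ◇¬q is T, q is F. ✗
x: ◇¬q is F, q is F. ✓
y: ◇¬q is T, q is F. ✗
— 3 worlds.

5 and 3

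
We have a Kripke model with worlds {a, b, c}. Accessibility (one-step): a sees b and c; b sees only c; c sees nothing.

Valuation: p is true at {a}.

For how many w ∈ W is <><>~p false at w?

a: successors {b, c}; <>~p there: b:T, c:F. ✓
b: successors {c}; <>~p there: c:F. ✗
c: no successors, so <><>~p fails. ✗
Satisfying worlds: {a}.
So <><>~p fails at the other 2 worlds.

2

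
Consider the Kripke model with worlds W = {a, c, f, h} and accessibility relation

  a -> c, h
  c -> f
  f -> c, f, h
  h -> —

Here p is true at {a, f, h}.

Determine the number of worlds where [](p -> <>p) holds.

2

a: successors {c, h}; p -> <>p there: c:T, h:F. ✗
c: successors {f}; p -> <>p there: f:T. ✓
f: successors {c, f, h}; p -> <>p there: c:T, f:T, h:F. ✗
h: no successors, so [](p -> <>p) holds vacuously. ✓
Satisfying worlds: {c, h}.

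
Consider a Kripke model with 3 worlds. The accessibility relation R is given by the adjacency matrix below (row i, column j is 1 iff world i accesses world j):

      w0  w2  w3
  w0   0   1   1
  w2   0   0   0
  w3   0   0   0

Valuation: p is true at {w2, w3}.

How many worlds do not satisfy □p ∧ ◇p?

2

w0: □p is T, ◇p is T. ✓
w2: □p is T, ◇p is F. ✗
w3: □p is T, ◇p is F. ✗
Satisfying worlds: {w0}.
So □p ∧ ◇p fails at the other 2 worlds.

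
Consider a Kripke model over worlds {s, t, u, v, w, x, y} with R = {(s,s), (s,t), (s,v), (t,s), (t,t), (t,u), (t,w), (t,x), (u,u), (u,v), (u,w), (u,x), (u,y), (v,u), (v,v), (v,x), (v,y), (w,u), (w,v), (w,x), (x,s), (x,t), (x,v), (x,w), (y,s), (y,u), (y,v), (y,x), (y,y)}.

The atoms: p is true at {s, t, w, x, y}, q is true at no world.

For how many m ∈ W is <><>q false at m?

s: successors {s, t, v}; <>q there: s:F, t:F, v:F. ✗
t: successors {s, t, u, w, x}; <>q there: s:F, t:F, u:F, w:F, x:F. ✗
u: successors {u, v, w, x, y}; <>q there: u:F, v:F, w:F, x:F, y:F. ✗
v: successors {u, v, x, y}; <>q there: u:F, v:F, x:F, y:F. ✗
w: successors {u, v, x}; <>q there: u:F, v:F, x:F. ✗
x: successors {s, t, v, w}; <>q there: s:F, t:F, v:F, w:F. ✗
y: successors {s, u, v, x, y}; <>q there: s:F, u:F, v:F, x:F, y:F. ✗
Satisfying worlds: ∅.
So <><>q fails at the other 7 worlds.

7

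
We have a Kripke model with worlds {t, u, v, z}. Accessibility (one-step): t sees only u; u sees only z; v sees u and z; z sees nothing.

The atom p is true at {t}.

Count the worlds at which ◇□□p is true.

t: successors {u}; □□p there: u:T. ✓
u: successors {z}; □□p there: z:T. ✓
v: successors {u, z}; □□p there: u:T, z:T. ✓
z: no successors, so ◇□□p fails. ✗
Satisfying worlds: {t, u, v}.

3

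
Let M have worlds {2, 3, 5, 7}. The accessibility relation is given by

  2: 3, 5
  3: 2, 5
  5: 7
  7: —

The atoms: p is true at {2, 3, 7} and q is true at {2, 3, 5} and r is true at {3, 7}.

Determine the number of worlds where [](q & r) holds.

1

2: successors {3, 5}; q & r there: 3:T, 5:F. ✗
3: successors {2, 5}; q & r there: 2:F, 5:F. ✗
5: successors {7}; q & r there: 7:F. ✗
7: no successors, so [](q & r) holds vacuously. ✓
Satisfying worlds: {7}.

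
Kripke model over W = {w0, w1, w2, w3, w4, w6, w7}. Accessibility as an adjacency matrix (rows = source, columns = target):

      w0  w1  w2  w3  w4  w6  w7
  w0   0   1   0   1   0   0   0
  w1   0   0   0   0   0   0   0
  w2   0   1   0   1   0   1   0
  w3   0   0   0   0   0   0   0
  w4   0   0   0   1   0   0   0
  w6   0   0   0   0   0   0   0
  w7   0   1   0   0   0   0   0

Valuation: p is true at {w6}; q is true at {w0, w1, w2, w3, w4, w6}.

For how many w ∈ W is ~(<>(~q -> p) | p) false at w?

w0: <>(~q -> p) | p is T. ✗
w1: <>(~q -> p) | p is F. ✓
w2: <>(~q -> p) | p is T. ✗
w3: <>(~q -> p) | p is F. ✓
w4: <>(~q -> p) | p is T. ✗
w6: <>(~q -> p) | p is T. ✗
w7: <>(~q -> p) | p is T. ✗
Satisfying worlds: {w1, w3}.
So ~(<>(~q -> p) | p) fails at the other 5 worlds.

5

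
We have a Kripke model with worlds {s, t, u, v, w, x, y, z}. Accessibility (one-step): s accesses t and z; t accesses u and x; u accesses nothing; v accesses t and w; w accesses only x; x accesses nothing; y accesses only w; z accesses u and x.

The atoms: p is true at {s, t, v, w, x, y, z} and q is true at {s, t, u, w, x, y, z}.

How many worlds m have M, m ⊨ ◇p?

s: successors {t, z}; p there: t:T, z:T. ✓
t: successors {u, x}; p there: u:F, x:T. ✓
u: no successors, so ◇p fails. ✗
v: successors {t, w}; p there: t:T, w:T. ✓
w: successors {x}; p there: x:T. ✓
x: no successors, so ◇p fails. ✗
y: successors {w}; p there: w:T. ✓
z: successors {u, x}; p there: u:F, x:T. ✓
Satisfying worlds: {s, t, v, w, y, z}.

6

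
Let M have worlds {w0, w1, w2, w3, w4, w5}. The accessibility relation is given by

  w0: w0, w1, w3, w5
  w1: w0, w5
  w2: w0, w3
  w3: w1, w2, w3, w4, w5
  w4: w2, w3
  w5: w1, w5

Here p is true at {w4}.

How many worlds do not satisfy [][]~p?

w0: successors {w0, w1, w3, w5}; []~p there: w0:T, w1:T, w3:F, w5:T. ✗
w1: successors {w0, w5}; []~p there: w0:T, w5:T. ✓
w2: successors {w0, w3}; []~p there: w0:T, w3:F. ✗
w3: successors {w1, w2, w3, w4, w5}; []~p there: w1:T, w2:T, w3:F, w4:T, w5:T. ✗
w4: successors {w2, w3}; []~p there: w2:T, w3:F. ✗
w5: successors {w1, w5}; []~p there: w1:T, w5:T. ✓
Satisfying worlds: {w1, w5}.
So [][]~p fails at the other 4 worlds.

4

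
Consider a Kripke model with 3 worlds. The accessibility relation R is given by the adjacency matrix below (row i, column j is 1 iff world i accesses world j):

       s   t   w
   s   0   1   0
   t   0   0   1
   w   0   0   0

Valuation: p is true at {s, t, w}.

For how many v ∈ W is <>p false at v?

1

s: successors {t}; p there: t:T. ✓
t: successors {w}; p there: w:T. ✓
w: no successors, so <>p fails. ✗
Satisfying worlds: {s, t}.
So <>p fails at the other 1 world.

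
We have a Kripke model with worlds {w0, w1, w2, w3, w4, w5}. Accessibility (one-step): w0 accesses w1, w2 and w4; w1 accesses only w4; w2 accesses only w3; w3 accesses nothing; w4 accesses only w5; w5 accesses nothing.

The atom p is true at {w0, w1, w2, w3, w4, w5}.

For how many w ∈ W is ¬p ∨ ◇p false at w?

2

w0: ¬p is F, ◇p is T. ✓
w1: ¬p is F, ◇p is T. ✓
w2: ¬p is F, ◇p is T. ✓
w3: ¬p is F, ◇p is F. ✗
w4: ¬p is F, ◇p is T. ✓
w5: ¬p is F, ◇p is F. ✗
Satisfying worlds: {w0, w1, w2, w4}.
So ¬p ∨ ◇p fails at the other 2 worlds.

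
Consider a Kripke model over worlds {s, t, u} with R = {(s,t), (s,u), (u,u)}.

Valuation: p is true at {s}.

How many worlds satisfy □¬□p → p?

1

s: □¬□p is F, p is T. ✓
t: □¬□p is T, p is F. ✗
u: □¬□p is T, p is F. ✗
Satisfying worlds: {s}.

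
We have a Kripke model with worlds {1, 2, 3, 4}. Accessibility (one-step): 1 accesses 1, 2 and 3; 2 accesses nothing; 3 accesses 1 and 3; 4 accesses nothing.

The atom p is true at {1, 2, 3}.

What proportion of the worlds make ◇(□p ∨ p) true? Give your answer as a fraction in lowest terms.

1: successors {1, 2, 3}; □p ∨ p there: 1:T, 2:T, 3:T. ✓
2: no successors, so ◇(□p ∨ p) fails. ✗
3: successors {1, 3}; □p ∨ p there: 1:T, 3:T. ✓
4: no successors, so ◇(□p ∨ p) fails. ✗
That's 2 of 4 worlds, so 2/4 = 1/2.

1/2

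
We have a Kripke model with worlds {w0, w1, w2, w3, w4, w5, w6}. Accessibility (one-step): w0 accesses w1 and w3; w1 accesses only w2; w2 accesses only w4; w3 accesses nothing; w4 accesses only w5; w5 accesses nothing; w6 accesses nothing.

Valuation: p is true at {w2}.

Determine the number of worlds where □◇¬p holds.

w0: successors {w1, w3}; ◇¬p there: w1:F, w3:F. ✗
w1: successors {w2}; ◇¬p there: w2:T. ✓
w2: successors {w4}; ◇¬p there: w4:T. ✓
w3: no successors, so □◇¬p holds vacuously. ✓
w4: successors {w5}; ◇¬p there: w5:F. ✗
w5: no successors, so □◇¬p holds vacuously. ✓
w6: no successors, so □◇¬p holds vacuously. ✓
Satisfying worlds: {w1, w2, w3, w5, w6}.

5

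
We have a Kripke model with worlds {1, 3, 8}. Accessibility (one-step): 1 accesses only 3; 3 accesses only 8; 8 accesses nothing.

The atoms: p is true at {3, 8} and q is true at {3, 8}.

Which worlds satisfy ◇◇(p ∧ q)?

{1}

1: successors {3}; ◇(p ∧ q) there: 3:T. ✓
3: successors {8}; ◇(p ∧ q) there: 8:F. ✗
8: no successors, so ◇◇(p ∧ q) fails. ✗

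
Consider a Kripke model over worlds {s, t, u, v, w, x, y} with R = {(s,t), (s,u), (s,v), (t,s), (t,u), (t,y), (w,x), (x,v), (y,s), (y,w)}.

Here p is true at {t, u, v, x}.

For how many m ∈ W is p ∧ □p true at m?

s: p is F, □p is T. ✗
t: p is T, □p is F. ✗
u: p is T, □p is T. ✓
v: p is T, □p is T. ✓
w: p is F, □p is T. ✗
x: p is T, □p is T. ✓
y: p is F, □p is F. ✗
Satisfying worlds: {u, v, x}.

3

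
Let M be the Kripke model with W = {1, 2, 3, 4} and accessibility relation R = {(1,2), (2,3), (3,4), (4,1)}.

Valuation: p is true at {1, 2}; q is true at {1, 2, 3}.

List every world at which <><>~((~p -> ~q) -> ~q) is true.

{3, 4}

1: successors {2}; <>~((~p -> ~q) -> ~q) there: 2:F. ✗
2: successors {3}; <>~((~p -> ~q) -> ~q) there: 3:F. ✗
3: successors {4}; <>~((~p -> ~q) -> ~q) there: 4:T. ✓
4: successors {1}; <>~((~p -> ~q) -> ~q) there: 1:T. ✓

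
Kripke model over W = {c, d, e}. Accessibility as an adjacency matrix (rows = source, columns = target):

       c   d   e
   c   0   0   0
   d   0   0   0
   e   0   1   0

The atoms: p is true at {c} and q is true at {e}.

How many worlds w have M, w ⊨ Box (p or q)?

c: no successors, so Box (p or q) holds vacuously. ✓
d: no successors, so Box (p or q) holds vacuously. ✓
e: successors {d}; p or q there: d:F. ✗
Satisfying worlds: {c, d}.

2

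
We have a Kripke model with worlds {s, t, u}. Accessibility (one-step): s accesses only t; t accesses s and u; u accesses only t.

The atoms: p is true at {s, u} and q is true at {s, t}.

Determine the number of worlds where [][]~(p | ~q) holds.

s: successors {t}; []~(p | ~q) there: t:F. ✗
t: successors {s, u}; []~(p | ~q) there: s:T, u:T. ✓
u: successors {t}; []~(p | ~q) there: t:F. ✗
Satisfying worlds: {t}.

1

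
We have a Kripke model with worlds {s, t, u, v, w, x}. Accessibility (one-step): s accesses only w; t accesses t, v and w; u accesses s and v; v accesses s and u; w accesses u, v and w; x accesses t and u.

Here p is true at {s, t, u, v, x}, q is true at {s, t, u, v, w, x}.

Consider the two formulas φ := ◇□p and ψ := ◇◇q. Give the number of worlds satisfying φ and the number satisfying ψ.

For ◇□p:
s: successors {w}; □p there: w:F. ✗
t: successors {t, v, w}; □p there: t:F, v:T, w:F. ✓
u: successors {s, v}; □p there: s:F, v:T. ✓
v: successors {s, u}; □p there: s:F, u:T. ✓
w: successors {u, v, w}; □p there: u:T, v:T, w:F. ✓
x: successors {t, u}; □p there: t:F, u:T. ✓
— 5 worlds.
For ◇◇q:
s: successors {w}; ◇q there: w:T. ✓
t: successors {t, v, w}; ◇q there: t:T, v:T, w:T. ✓
u: successors {s, v}; ◇q there: s:T, v:T. ✓
v: successors {s, u}; ◇q there: s:T, u:T. ✓
w: successors {u, v, w}; ◇q there: u:T, v:T, w:T. ✓
x: successors {t, u}; ◇q there: t:T, u:T. ✓
— 6 worlds.

5 and 6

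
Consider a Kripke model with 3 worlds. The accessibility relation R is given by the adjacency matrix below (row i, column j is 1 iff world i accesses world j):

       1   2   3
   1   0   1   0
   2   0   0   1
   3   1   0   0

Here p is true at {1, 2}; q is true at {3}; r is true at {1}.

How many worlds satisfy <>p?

2

1: successors {2}; p there: 2:T. ✓
2: successors {3}; p there: 3:F. ✗
3: successors {1}; p there: 1:T. ✓
Satisfying worlds: {1, 3}.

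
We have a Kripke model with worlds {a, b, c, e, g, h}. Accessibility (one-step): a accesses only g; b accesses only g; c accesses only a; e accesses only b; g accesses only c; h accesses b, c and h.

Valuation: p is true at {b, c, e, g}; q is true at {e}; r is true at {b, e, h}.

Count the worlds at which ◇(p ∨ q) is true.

a: successors {g}; p ∨ q there: g:T. ✓
b: successors {g}; p ∨ q there: g:T. ✓
c: successors {a}; p ∨ q there: a:F. ✗
e: successors {b}; p ∨ q there: b:T. ✓
g: successors {c}; p ∨ q there: c:T. ✓
h: successors {b, c, h}; p ∨ q there: b:T, c:T, h:F. ✓
Satisfying worlds: {a, b, e, g, h}.

5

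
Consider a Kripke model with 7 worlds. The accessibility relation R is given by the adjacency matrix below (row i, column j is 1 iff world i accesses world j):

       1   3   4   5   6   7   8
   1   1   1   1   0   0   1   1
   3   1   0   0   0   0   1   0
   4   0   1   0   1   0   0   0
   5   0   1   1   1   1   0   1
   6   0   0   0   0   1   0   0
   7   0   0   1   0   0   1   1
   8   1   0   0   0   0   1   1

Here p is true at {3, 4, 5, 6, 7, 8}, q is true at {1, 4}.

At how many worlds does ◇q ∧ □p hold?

1: ◇q is T, □p is F. ✗
3: ◇q is T, □p is F. ✗
4: ◇q is F, □p is T. ✗
5: ◇q is T, □p is T. ✓
6: ◇q is F, □p is T. ✗
7: ◇q is T, □p is T. ✓
8: ◇q is T, □p is F. ✗
Satisfying worlds: {5, 7}.

2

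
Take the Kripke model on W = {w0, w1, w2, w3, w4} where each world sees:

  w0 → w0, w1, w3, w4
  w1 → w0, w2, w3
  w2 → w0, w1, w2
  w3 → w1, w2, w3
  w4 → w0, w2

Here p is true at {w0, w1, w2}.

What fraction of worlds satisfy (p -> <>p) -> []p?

w0: p -> <>p is T, []p is F. ✗
w1: p -> <>p is T, []p is F. ✗
w2: p -> <>p is T, []p is T. ✓
w3: p -> <>p is T, []p is F. ✗
w4: p -> <>p is T, []p is T. ✓
That's 2 of 5 worlds, so 2/5.

2/5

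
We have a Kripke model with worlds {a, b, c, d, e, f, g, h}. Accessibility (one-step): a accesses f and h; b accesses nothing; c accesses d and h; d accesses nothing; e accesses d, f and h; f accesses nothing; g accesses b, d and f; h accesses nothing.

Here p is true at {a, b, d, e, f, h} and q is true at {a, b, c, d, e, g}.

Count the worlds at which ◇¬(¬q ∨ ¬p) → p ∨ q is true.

8

a: ◇¬(¬q ∨ ¬p) is F, p ∨ q is T. ✓
b: ◇¬(¬q ∨ ¬p) is F, p ∨ q is T. ✓
c: ◇¬(¬q ∨ ¬p) is T, p ∨ q is T. ✓
d: ◇¬(¬q ∨ ¬p) is F, p ∨ q is T. ✓
e: ◇¬(¬q ∨ ¬p) is T, p ∨ q is T. ✓
f: ◇¬(¬q ∨ ¬p) is F, p ∨ q is T. ✓
g: ◇¬(¬q ∨ ¬p) is T, p ∨ q is T. ✓
h: ◇¬(¬q ∨ ¬p) is F, p ∨ q is T. ✓
Satisfying worlds: {a, b, c, d, e, f, g, h}.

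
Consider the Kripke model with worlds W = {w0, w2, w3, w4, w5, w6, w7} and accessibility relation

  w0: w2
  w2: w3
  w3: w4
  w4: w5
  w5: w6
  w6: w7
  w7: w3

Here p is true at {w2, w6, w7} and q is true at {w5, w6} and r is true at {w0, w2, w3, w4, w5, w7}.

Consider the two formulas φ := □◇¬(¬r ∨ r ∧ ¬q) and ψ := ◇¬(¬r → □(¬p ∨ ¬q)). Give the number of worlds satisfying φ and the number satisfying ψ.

For □◇¬(¬r ∨ r ∧ ¬q):
w0: successors {w2}; ◇¬(¬r ∨ r ∧ ¬q) there: w2:F. ✗
w2: successors {w3}; ◇¬(¬r ∨ r ∧ ¬q) there: w3:F. ✗
w3: successors {w4}; ◇¬(¬r ∨ r ∧ ¬q) there: w4:T. ✓
w4: successors {w5}; ◇¬(¬r ∨ r ∧ ¬q) there: w5:F. ✗
w5: successors {w6}; ◇¬(¬r ∨ r ∧ ¬q) there: w6:F. ✗
w6: successors {w7}; ◇¬(¬r ∨ r ∧ ¬q) there: w7:F. ✗
w7: successors {w3}; ◇¬(¬r ∨ r ∧ ¬q) there: w3:F. ✗
— 1 world.
For ◇¬(¬r → □(¬p ∨ ¬q)):
w0: successors {w2}; ¬(¬r → □(¬p ∨ ¬q)) there: w2:F. ✗
w2: successors {w3}; ¬(¬r → □(¬p ∨ ¬q)) there: w3:F. ✗
w3: successors {w4}; ¬(¬r → □(¬p ∨ ¬q)) there: w4:F. ✗
w4: successors {w5}; ¬(¬r → □(¬p ∨ ¬q)) there: w5:F. ✗
w5: successors {w6}; ¬(¬r → □(¬p ∨ ¬q)) there: w6:F. ✗
w6: successors {w7}; ¬(¬r → □(¬p ∨ ¬q)) there: w7:F. ✗
w7: successors {w3}; ¬(¬r → □(¬p ∨ ¬q)) there: w3:F. ✗
— 0 worlds.

1 and 0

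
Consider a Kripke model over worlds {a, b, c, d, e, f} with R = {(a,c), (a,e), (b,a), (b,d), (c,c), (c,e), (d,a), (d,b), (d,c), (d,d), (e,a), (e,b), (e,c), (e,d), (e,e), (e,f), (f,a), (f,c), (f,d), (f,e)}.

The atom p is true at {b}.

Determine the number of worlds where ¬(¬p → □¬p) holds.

a: ¬p → □¬p is T. ✗
b: ¬p → □¬p is T. ✗
c: ¬p → □¬p is T. ✗
d: ¬p → □¬p is F. ✓
e: ¬p → □¬p is F. ✓
f: ¬p → □¬p is T. ✗
Satisfying worlds: {d, e}.

2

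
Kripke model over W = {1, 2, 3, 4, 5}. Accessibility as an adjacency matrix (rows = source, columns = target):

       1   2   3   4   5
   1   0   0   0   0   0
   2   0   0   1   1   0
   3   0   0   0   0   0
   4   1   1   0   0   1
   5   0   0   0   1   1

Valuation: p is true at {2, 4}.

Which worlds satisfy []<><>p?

1: no successors, so []<><>p holds vacuously. ✓
2: successors {3, 4}; <><>p there: 3:F, 4:T. ✗
3: no successors, so []<><>p holds vacuously. ✓
4: successors {1, 2, 5}; <><>p there: 1:F, 2:T, 5:T. ✗
5: successors {4, 5}; <><>p there: 4:T, 5:T. ✓

{1, 3, 5}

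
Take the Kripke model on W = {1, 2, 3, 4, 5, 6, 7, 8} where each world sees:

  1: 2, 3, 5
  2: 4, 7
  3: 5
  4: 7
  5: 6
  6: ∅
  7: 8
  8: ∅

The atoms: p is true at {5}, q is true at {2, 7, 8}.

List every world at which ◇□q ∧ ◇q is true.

1: ◇□q is F, ◇q is T. ✗
2: ◇□q is T, ◇q is T. ✓
3: ◇□q is F, ◇q is F. ✗
4: ◇□q is T, ◇q is T. ✓
5: ◇□q is T, ◇q is F. ✗
6: ◇□q is F, ◇q is F. ✗
7: ◇□q is T, ◇q is T. ✓
8: ◇□q is F, ◇q is F. ✗

{2, 4, 7}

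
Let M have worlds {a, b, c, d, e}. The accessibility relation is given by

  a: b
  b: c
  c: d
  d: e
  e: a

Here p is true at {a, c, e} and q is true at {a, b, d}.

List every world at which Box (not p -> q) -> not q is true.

{c, e}

a: Box (not p -> q) is T, not q is F. ✗
b: Box (not p -> q) is T, not q is F. ✗
c: Box (not p -> q) is T, not q is T. ✓
d: Box (not p -> q) is T, not q is F. ✗
e: Box (not p -> q) is T, not q is T. ✓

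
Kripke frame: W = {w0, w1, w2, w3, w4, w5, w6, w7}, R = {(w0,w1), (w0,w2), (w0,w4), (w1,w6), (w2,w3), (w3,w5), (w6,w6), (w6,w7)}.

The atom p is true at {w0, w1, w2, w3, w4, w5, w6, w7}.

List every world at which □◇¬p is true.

{w4, w5, w7}

w0: successors {w1, w2, w4}; ◇¬p there: w1:F, w2:F, w4:F. ✗
w1: successors {w6}; ◇¬p there: w6:F. ✗
w2: successors {w3}; ◇¬p there: w3:F. ✗
w3: successors {w5}; ◇¬p there: w5:F. ✗
w4: no successors, so □◇¬p holds vacuously. ✓
w5: no successors, so □◇¬p holds vacuously. ✓
w6: successors {w6, w7}; ◇¬p there: w6:F, w7:F. ✗
w7: no successors, so □◇¬p holds vacuously. ✓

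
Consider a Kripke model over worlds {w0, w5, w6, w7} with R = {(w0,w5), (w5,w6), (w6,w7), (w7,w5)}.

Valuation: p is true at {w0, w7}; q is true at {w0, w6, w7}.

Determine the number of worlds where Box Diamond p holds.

w0: successors {w5}; Diamond p there: w5:F. ✗
w5: successors {w6}; Diamond p there: w6:T. ✓
w6: successors {w7}; Diamond p there: w7:F. ✗
w7: successors {w5}; Diamond p there: w5:F. ✗
Satisfying worlds: {w5}.

1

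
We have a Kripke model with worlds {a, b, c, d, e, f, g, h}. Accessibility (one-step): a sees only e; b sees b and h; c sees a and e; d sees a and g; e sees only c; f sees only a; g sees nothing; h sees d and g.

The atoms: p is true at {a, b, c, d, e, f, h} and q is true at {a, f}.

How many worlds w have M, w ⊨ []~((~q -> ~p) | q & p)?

4

a: successors {e}; ~((~q -> ~p) | q & p) there: e:T. ✓
b: successors {b, h}; ~((~q -> ~p) | q & p) there: b:T, h:T. ✓
c: successors {a, e}; ~((~q -> ~p) | q & p) there: a:F, e:T. ✗
d: successors {a, g}; ~((~q -> ~p) | q & p) there: a:F, g:F. ✗
e: successors {c}; ~((~q -> ~p) | q & p) there: c:T. ✓
f: successors {a}; ~((~q -> ~p) | q & p) there: a:F. ✗
g: no successors, so []~((~q -> ~p) | q & p) holds vacuously. ✓
h: successors {d, g}; ~((~q -> ~p) | q & p) there: d:T, g:F. ✗
Satisfying worlds: {a, b, e, g}.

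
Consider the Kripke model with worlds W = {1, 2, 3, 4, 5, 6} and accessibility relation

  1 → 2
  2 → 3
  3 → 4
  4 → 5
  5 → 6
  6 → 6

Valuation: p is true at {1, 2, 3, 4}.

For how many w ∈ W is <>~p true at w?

3

1: successors {2}; ~p there: 2:F. ✗
2: successors {3}; ~p there: 3:F. ✗
3: successors {4}; ~p there: 4:F. ✗
4: successors {5}; ~p there: 5:T. ✓
5: successors {6}; ~p there: 6:T. ✓
6: successors {6}; ~p there: 6:T. ✓
Satisfying worlds: {4, 5, 6}.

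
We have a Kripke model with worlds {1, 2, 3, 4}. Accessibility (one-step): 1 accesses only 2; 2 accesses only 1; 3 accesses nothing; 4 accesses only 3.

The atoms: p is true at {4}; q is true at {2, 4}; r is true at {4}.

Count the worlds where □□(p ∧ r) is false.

2

1: successors {2}; □(p ∧ r) there: 2:F. ✗
2: successors {1}; □(p ∧ r) there: 1:F. ✗
3: no successors, so □□(p ∧ r) holds vacuously. ✓
4: successors {3}; □(p ∧ r) there: 3:T. ✓
Satisfying worlds: {3, 4}.
So □□(p ∧ r) fails at the other 2 worlds.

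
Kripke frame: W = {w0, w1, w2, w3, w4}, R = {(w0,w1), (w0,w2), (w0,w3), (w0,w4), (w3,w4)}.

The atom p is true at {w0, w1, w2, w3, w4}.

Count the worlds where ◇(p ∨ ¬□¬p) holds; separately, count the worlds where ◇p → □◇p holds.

For ◇(p ∨ ¬□¬p):
w0: successors {w1, w2, w3, w4}; p ∨ ¬□¬p there: w1:T, w2:T, w3:T, w4:T. ✓
w1: no successors, so ◇(p ∨ ¬□¬p) fails. ✗
w2: no successors, so ◇(p ∨ ¬□¬p) fails. ✗
w3: successors {w4}; p ∨ ¬□¬p there: w4:T. ✓
w4: no successors, so ◇(p ∨ ¬□¬p) fails. ✗
— 2 worlds.
For ◇p → □◇p:
w0: ◇p is T, □◇p is F. ✗
w1: ◇p is F, □◇p is T. ✓
w2: ◇p is F, □◇p is T. ✓
w3: ◇p is T, □◇p is F. ✗
w4: ◇p is F, □◇p is T. ✓
— 3 worlds.

2 and 3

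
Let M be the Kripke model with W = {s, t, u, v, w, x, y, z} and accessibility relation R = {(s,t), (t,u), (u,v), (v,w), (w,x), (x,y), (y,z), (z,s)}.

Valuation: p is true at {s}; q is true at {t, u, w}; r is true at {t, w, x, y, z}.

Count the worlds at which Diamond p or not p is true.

7

s: Diamond p is F, not p is F. ✗
t: Diamond p is F, not p is T. ✓
u: Diamond p is F, not p is T. ✓
v: Diamond p is F, not p is T. ✓
w: Diamond p is F, not p is T. ✓
x: Diamond p is F, not p is T. ✓
y: Diamond p is F, not p is T. ✓
z: Diamond p is T, not p is T. ✓
Satisfying worlds: {t, u, v, w, x, y, z}.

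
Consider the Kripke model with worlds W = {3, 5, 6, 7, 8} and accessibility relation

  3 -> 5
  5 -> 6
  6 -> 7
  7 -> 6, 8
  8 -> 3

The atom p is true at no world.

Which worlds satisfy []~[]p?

{3, 5, 6, 7, 8}

3: successors {5}; ~[]p there: 5:T. ✓
5: successors {6}; ~[]p there: 6:T. ✓
6: successors {7}; ~[]p there: 7:T. ✓
7: successors {6, 8}; ~[]p there: 6:T, 8:T. ✓
8: successors {3}; ~[]p there: 3:T. ✓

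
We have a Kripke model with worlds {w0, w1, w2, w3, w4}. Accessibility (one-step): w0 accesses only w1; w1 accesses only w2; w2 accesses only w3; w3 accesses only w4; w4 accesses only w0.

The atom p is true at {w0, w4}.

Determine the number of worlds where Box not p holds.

w0: successors {w1}; not p there: w1:T. ✓
w1: successors {w2}; not p there: w2:T. ✓
w2: successors {w3}; not p there: w3:T. ✓
w3: successors {w4}; not p there: w4:F. ✗
w4: successors {w0}; not p there: w0:F. ✗
Satisfying worlds: {w0, w1, w2}.

3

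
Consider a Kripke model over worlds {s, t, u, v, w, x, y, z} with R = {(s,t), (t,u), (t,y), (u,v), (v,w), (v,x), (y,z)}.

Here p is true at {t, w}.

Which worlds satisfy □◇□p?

{u, w, x, z}

s: successors {t}; ◇□p there: t:F. ✗
t: successors {u, y}; ◇□p there: u:F, y:T. ✗
u: successors {v}; ◇□p there: v:T. ✓
v: successors {w, x}; ◇□p there: w:F, x:F. ✗
w: no successors, so □◇□p holds vacuously. ✓
x: no successors, so □◇□p holds vacuously. ✓
y: successors {z}; ◇□p there: z:F. ✗
z: no successors, so □◇□p holds vacuously. ✓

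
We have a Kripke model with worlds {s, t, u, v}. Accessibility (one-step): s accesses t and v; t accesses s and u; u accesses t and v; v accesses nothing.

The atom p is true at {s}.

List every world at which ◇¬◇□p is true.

{s, u}

s: successors {t, v}; ¬◇□p there: t:T, v:T. ✓
t: successors {s, u}; ¬◇□p there: s:F, u:F. ✗
u: successors {t, v}; ¬◇□p there: t:T, v:T. ✓
v: no successors, so ◇¬◇□p fails. ✗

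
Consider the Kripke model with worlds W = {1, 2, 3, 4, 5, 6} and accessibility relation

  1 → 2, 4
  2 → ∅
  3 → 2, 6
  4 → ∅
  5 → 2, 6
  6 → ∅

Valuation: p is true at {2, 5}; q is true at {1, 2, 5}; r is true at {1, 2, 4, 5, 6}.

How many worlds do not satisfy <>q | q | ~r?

2

1: <>q is T, q | ~r is T. ✓
2: <>q is F, q | ~r is T. ✓
3: <>q is T, q | ~r is T. ✓
4: <>q is F, q | ~r is F. ✗
5: <>q is T, q | ~r is T. ✓
6: <>q is F, q | ~r is F. ✗
Satisfying worlds: {1, 2, 3, 5}.
So <>q | q | ~r fails at the other 2 worlds.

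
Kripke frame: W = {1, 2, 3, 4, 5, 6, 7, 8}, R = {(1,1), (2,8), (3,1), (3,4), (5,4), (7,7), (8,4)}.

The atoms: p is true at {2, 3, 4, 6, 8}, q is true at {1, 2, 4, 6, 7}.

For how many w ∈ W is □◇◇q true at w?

1: successors {1}; ◇◇q there: 1:T. ✓
2: successors {8}; ◇◇q there: 8:F. ✗
3: successors {1, 4}; ◇◇q there: 1:T, 4:F. ✗
4: no successors, so □◇◇q holds vacuously. ✓
5: successors {4}; ◇◇q there: 4:F. ✗
6: no successors, so □◇◇q holds vacuously. ✓
7: successors {7}; ◇◇q there: 7:T. ✓
8: successors {4}; ◇◇q there: 4:F. ✗
Satisfying worlds: {1, 4, 6, 7}.

4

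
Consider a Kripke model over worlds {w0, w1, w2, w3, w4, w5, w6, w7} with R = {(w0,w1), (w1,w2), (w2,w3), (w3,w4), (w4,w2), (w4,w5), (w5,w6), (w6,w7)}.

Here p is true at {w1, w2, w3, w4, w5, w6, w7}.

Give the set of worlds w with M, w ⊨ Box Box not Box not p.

{w0, w1, w2, w3, w4, w6, w7}

w0: successors {w1}; Box not Box not p there: w1:T. ✓
w1: successors {w2}; Box not Box not p there: w2:T. ✓
w2: successors {w3}; Box not Box not p there: w3:T. ✓
w3: successors {w4}; Box not Box not p there: w4:T. ✓
w4: successors {w2, w5}; Box not Box not p there: w2:T, w5:T. ✓
w5: successors {w6}; Box not Box not p there: w6:F. ✗
w6: successors {w7}; Box not Box not p there: w7:T. ✓
w7: no successors, so Box Box not Box not p holds vacuously. ✓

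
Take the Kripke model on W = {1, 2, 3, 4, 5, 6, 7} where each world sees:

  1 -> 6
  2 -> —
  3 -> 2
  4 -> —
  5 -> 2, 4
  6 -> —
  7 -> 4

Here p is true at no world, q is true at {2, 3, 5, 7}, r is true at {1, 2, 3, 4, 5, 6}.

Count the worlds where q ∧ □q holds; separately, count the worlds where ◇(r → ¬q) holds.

For q ∧ □q:
1: q is F, □q is F. ✗
2: q is T, □q is T. ✓
3: q is T, □q is T. ✓
4: q is F, □q is T. ✗
5: q is T, □q is F. ✗
6: q is F, □q is T. ✗
7: q is T, □q is F. ✗
— 2 worlds.
For ◇(r → ¬q):
1: successors {6}; r → ¬q there: 6:T. ✓
2: no successors, so ◇(r → ¬q) fails. ✗
3: successors {2}; r → ¬q there: 2:F. ✗
4: no successors, so ◇(r → ¬q) fails. ✗
5: successors {2, 4}; r → ¬q there: 2:F, 4:T. ✓
6: no successors, so ◇(r → ¬q) fails. ✗
7: successors {4}; r → ¬q there: 4:T. ✓
— 3 worlds.

2 and 3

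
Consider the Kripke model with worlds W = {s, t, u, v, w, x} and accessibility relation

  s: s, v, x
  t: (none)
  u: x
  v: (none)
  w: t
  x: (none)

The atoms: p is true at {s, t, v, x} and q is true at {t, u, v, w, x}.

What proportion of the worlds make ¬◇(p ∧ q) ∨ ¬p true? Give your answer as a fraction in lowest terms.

5/6

s: ¬◇(p ∧ q) is F, ¬p is F. ✗
t: ¬◇(p ∧ q) is T, ¬p is F. ✓
u: ¬◇(p ∧ q) is F, ¬p is T. ✓
v: ¬◇(p ∧ q) is T, ¬p is F. ✓
w: ¬◇(p ∧ q) is F, ¬p is T. ✓
x: ¬◇(p ∧ q) is T, ¬p is F. ✓
That's 5 of 6 worlds, so 5/6.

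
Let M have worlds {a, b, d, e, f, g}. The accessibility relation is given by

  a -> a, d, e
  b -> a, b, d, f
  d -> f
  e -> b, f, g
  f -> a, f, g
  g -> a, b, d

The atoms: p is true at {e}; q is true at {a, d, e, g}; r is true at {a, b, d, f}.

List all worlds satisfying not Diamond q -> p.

a: not Diamond q is F, p is F. ✓
b: not Diamond q is F, p is F. ✓
d: not Diamond q is T, p is F. ✗
e: not Diamond q is F, p is T. ✓
f: not Diamond q is F, p is F. ✓
g: not Diamond q is F, p is F. ✓

{a, b, e, f, g}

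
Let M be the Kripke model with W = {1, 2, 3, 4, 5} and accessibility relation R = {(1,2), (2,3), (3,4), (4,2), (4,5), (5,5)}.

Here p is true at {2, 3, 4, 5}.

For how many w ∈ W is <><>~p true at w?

0

1: successors {2}; <>~p there: 2:F. ✗
2: successors {3}; <>~p there: 3:F. ✗
3: successors {4}; <>~p there: 4:F. ✗
4: successors {2, 5}; <>~p there: 2:F, 5:F. ✗
5: successors {5}; <>~p there: 5:F. ✗
Satisfying worlds: ∅.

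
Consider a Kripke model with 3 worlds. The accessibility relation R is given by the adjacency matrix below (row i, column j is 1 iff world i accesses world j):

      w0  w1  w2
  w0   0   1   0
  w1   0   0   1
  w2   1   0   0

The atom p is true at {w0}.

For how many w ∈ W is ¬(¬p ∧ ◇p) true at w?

2

w0: ¬p ∧ ◇p is F. ✓
w1: ¬p ∧ ◇p is F. ✓
w2: ¬p ∧ ◇p is T. ✗
Satisfying worlds: {w0, w1}.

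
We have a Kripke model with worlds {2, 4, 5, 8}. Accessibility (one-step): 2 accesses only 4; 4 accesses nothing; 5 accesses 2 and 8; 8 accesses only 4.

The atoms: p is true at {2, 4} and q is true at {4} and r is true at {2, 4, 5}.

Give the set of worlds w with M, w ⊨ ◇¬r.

{5}

2: successors {4}; ¬r there: 4:F. ✗
4: no successors, so ◇¬r fails. ✗
5: successors {2, 8}; ¬r there: 2:F, 8:T. ✓
8: successors {4}; ¬r there: 4:F. ✗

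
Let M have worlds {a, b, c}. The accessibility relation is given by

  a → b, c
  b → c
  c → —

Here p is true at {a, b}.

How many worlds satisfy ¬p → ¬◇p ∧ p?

a: ¬p is F, ¬◇p ∧ p is F. ✓
b: ¬p is F, ¬◇p ∧ p is T. ✓
c: ¬p is T, ¬◇p ∧ p is F. ✗
Satisfying worlds: {a, b}.

2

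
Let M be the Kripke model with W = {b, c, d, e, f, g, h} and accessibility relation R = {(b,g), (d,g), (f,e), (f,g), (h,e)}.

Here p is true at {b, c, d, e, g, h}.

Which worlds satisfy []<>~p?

b: successors {g}; <>~p there: g:F. ✗
c: no successors, so []<>~p holds vacuously. ✓
d: successors {g}; <>~p there: g:F. ✗
e: no successors, so []<>~p holds vacuously. ✓
f: successors {e, g}; <>~p there: e:F, g:F. ✗
g: no successors, so []<>~p holds vacuously. ✓
h: successors {e}; <>~p there: e:F. ✗

{c, e, g}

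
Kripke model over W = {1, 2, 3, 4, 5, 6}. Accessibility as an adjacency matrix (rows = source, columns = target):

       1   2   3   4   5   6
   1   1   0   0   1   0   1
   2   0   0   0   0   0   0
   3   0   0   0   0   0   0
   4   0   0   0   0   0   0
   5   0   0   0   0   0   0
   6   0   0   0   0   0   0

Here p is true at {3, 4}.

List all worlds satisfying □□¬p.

{2, 3, 4, 5, 6}

1: successors {1, 4, 6}; □¬p there: 1:F, 4:T, 6:T. ✗
2: no successors, so □□¬p holds vacuously. ✓
3: no successors, so □□¬p holds vacuously. ✓
4: no successors, so □□¬p holds vacuously. ✓
5: no successors, so □□¬p holds vacuously. ✓
6: no successors, so □□¬p holds vacuously. ✓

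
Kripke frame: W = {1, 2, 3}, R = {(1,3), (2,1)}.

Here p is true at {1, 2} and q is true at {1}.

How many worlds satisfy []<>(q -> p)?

1: successors {3}; <>(q -> p) there: 3:F. ✗
2: successors {1}; <>(q -> p) there: 1:T. ✓
3: no successors, so []<>(q -> p) holds vacuously. ✓
Satisfying worlds: {2, 3}.

2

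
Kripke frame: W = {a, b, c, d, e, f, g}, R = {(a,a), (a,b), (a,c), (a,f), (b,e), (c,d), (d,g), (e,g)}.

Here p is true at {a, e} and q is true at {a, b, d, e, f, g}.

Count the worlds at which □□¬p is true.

a: successors {a, b, c, f}; □¬p there: a:F, b:F, c:T, f:T. ✗
b: successors {e}; □¬p there: e:T. ✓
c: successors {d}; □¬p there: d:T. ✓
d: successors {g}; □¬p there: g:T. ✓
e: successors {g}; □¬p there: g:T. ✓
f: no successors, so □□¬p holds vacuously. ✓
g: no successors, so □□¬p holds vacuously. ✓
Satisfying worlds: {b, c, d, e, f, g}.

6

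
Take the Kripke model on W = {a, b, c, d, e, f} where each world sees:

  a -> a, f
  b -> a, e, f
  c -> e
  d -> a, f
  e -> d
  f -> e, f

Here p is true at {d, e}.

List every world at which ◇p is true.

a: successors {a, f}; p there: a:F, f:F. ✗
b: successors {a, e, f}; p there: a:F, e:T, f:F. ✓
c: successors {e}; p there: e:T. ✓
d: successors {a, f}; p there: a:F, f:F. ✗
e: successors {d}; p there: d:T. ✓
f: successors {e, f}; p there: e:T, f:F. ✓

{b, c, e, f}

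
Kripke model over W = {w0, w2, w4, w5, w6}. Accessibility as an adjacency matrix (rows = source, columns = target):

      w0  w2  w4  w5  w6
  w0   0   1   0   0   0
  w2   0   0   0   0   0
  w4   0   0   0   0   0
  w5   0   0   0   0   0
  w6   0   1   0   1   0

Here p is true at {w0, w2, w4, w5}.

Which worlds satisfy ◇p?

w0: successors {w2}; p there: w2:T. ✓
w2: no successors, so ◇p fails. ✗
w4: no successors, so ◇p fails. ✗
w5: no successors, so ◇p fails. ✗
w6: successors {w2, w5}; p there: w2:T, w5:T. ✓

{w0, w6}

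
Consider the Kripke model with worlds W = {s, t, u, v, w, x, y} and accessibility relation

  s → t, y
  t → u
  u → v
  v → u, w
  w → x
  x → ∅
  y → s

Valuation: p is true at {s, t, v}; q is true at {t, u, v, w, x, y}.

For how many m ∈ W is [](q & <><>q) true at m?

s: successors {t, y}; q & <><>q there: t:T, y:T. ✓
t: successors {u}; q & <><>q there: u:T. ✓
u: successors {v}; q & <><>q there: v:T. ✓
v: successors {u, w}; q & <><>q there: u:T, w:F. ✗
w: successors {x}; q & <><>q there: x:F. ✗
x: no successors, so [](q & <><>q) holds vacuously. ✓
y: successors {s}; q & <><>q there: s:F. ✗
Satisfying worlds: {s, t, u, x}.

4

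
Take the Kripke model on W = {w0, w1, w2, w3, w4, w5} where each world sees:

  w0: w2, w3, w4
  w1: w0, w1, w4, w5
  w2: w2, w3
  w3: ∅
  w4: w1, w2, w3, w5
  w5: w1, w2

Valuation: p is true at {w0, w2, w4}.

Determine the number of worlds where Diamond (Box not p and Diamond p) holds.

0

w0: successors {w2, w3, w4}; Box not p and Diamond p there: w2:F, w3:F, w4:F. ✗
w1: successors {w0, w1, w4, w5}; Box not p and Diamond p there: w0:F, w1:F, w4:F, w5:F. ✗
w2: successors {w2, w3}; Box not p and Diamond p there: w2:F, w3:F. ✗
w3: no successors, so Diamond (Box not p and Diamond p) fails. ✗
w4: successors {w1, w2, w3, w5}; Box not p and Diamond p there: w1:F, w2:F, w3:F, w5:F. ✗
w5: successors {w1, w2}; Box not p and Diamond p there: w1:F, w2:F. ✗
Satisfying worlds: ∅.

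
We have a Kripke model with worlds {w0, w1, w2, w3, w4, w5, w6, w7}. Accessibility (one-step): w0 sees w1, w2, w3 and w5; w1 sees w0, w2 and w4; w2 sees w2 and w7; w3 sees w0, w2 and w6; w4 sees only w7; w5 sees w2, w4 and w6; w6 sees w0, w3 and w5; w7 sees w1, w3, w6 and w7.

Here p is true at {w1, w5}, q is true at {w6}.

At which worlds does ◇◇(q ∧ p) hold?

w0: successors {w1, w2, w3, w5}; ◇(q ∧ p) there: w1:F, w2:F, w3:F, w5:F. ✗
w1: successors {w0, w2, w4}; ◇(q ∧ p) there: w0:F, w2:F, w4:F. ✗
w2: successors {w2, w7}; ◇(q ∧ p) there: w2:F, w7:F. ✗
w3: successors {w0, w2, w6}; ◇(q ∧ p) there: w0:F, w2:F, w6:F. ✗
w4: successors {w7}; ◇(q ∧ p) there: w7:F. ✗
w5: successors {w2, w4, w6}; ◇(q ∧ p) there: w2:F, w4:F, w6:F. ✗
w6: successors {w0, w3, w5}; ◇(q ∧ p) there: w0:F, w3:F, w5:F. ✗
w7: successors {w1, w3, w6, w7}; ◇(q ∧ p) there: w1:F, w3:F, w6:F, w7:F. ✗

∅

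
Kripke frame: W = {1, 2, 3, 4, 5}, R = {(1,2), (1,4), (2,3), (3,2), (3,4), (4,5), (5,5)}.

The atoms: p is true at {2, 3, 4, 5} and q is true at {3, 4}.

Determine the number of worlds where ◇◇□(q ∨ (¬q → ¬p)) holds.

1

1: successors {2, 4}; ◇□(q ∨ (¬q → ¬p)) there: 2:F, 4:F. ✗
2: successors {3}; ◇□(q ∨ (¬q → ¬p)) there: 3:T. ✓
3: successors {2, 4}; ◇□(q ∨ (¬q → ¬p)) there: 2:F, 4:F. ✗
4: successors {5}; ◇□(q ∨ (¬q → ¬p)) there: 5:F. ✗
5: successors {5}; ◇□(q ∨ (¬q → ¬p)) there: 5:F. ✗
Satisfying worlds: {2}.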